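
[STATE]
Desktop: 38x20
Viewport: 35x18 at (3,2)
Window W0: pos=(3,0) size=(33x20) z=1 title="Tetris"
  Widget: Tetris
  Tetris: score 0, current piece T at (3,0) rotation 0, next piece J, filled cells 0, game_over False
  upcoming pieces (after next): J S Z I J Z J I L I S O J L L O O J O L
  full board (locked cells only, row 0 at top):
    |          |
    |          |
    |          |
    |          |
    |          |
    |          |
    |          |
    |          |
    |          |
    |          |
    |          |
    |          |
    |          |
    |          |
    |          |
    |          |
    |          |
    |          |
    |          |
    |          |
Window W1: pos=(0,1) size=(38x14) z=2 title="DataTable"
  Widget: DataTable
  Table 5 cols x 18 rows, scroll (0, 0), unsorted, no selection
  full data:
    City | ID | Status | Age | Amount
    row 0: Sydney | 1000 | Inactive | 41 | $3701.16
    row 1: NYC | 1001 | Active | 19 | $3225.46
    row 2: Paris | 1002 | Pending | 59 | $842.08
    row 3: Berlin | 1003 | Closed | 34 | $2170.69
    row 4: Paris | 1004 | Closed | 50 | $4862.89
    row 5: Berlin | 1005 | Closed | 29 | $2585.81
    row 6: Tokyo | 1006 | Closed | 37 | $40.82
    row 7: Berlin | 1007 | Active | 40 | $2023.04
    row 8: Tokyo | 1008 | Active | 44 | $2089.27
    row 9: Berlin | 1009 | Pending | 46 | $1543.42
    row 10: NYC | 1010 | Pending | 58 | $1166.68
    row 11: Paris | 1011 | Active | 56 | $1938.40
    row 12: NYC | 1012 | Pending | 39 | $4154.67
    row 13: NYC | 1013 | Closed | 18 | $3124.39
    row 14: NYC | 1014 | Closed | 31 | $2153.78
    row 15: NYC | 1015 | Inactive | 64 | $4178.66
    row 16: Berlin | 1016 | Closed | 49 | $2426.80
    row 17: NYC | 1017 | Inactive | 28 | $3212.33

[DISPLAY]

ataTable                          ┃
──────────────────────────────────┨
ty  │ID  │Status  │Age│Amount     ┃
────┼────┼────────┼───┼────────   ┃
dney│1000│Inactive│41 │$3701.16   ┃
C   │1001│Active  │19 │$3225.46   ┃
ris │1002│Pending │59 │$842.08    ┃
rlin│1003│Closed  │34 │$2170.69   ┃
ris │1004│Closed  │50 │$4862.89   ┃
rlin│1005│Closed  │29 │$2585.81   ┃
kyo │1006│Closed  │37 │$40.82     ┃
rlin│1007│Active  │40 │$2023.04   ┃
━━━━━━━━━━━━━━━━━━━━━━━━━━━━━━━━━━┛
┃          │                    ┃  
┃          │                    ┃  
┃          │                    ┃  
┃          │                    ┃  
┗━━━━━━━━━━━━━━━━━━━━━━━━━━━━━━━┛  


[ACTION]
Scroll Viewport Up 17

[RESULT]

┏━━━━━━━━━━━━━━━━━━━━━━━━━━━━━━━┓  
━━━━━━━━━━━━━━━━━━━━━━━━━━━━━━━━━━┓
ataTable                          ┃
──────────────────────────────────┨
ty  │ID  │Status  │Age│Amount     ┃
────┼────┼────────┼───┼────────   ┃
dney│1000│Inactive│41 │$3701.16   ┃
C   │1001│Active  │19 │$3225.46   ┃
ris │1002│Pending │59 │$842.08    ┃
rlin│1003│Closed  │34 │$2170.69   ┃
ris │1004│Closed  │50 │$4862.89   ┃
rlin│1005│Closed  │29 │$2585.81   ┃
kyo │1006│Closed  │37 │$40.82     ┃
rlin│1007│Active  │40 │$2023.04   ┃
━━━━━━━━━━━━━━━━━━━━━━━━━━━━━━━━━━┛
┃          │                    ┃  
┃          │                    ┃  
┃          │                    ┃  


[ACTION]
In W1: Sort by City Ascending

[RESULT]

┏━━━━━━━━━━━━━━━━━━━━━━━━━━━━━━━┓  
━━━━━━━━━━━━━━━━━━━━━━━━━━━━━━━━━━┓
ataTable                          ┃
──────────────────────────────────┨
ty ▲│ID  │Status  │Age│Amount     ┃
────┼────┼────────┼───┼────────   ┃
rlin│1003│Closed  │34 │$2170.69   ┃
rlin│1005│Closed  │29 │$2585.81   ┃
rlin│1007│Active  │40 │$2023.04   ┃
rlin│1009│Pending │46 │$1543.42   ┃
rlin│1016│Closed  │49 │$2426.80   ┃
C   │1001│Active  │19 │$3225.46   ┃
C   │1010│Pending │58 │$1166.68   ┃
C   │1012│Pending │39 │$4154.67   ┃
━━━━━━━━━━━━━━━━━━━━━━━━━━━━━━━━━━┛
┃          │                    ┃  
┃          │                    ┃  
┃          │                    ┃  


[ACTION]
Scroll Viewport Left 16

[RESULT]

   ┏━━━━━━━━━━━━━━━━━━━━━━━━━━━━━━━
┏━━━━━━━━━━━━━━━━━━━━━━━━━━━━━━━━━━
┃ DataTable                        
┠──────────────────────────────────
┃City ▲│ID  │Status  │Age│Amount   
┃──────┼────┼────────┼───┼──────── 
┃Berlin│1003│Closed  │34 │$2170.69 
┃Berlin│1005│Closed  │29 │$2585.81 
┃Berlin│1007│Active  │40 │$2023.04 
┃Berlin│1009│Pending │46 │$1543.42 
┃Berlin│1016│Closed  │49 │$2426.80 
┃NYC   │1001│Active  │19 │$3225.46 
┃NYC   │1010│Pending │58 │$1166.68 
┃NYC   │1012│Pending │39 │$4154.67 
┗━━━━━━━━━━━━━━━━━━━━━━━━━━━━━━━━━━
   ┃          │                    
   ┃          │                    
   ┃          │                    


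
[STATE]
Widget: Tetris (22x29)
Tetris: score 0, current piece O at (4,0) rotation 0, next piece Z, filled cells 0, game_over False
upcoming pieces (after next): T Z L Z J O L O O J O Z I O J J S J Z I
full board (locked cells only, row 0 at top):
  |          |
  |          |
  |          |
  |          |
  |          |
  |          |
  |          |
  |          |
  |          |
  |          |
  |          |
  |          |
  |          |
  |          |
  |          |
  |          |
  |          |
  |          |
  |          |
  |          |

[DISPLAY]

    ▓▓    │Next:      
    ▓▓    │▓▓         
          │ ▓▓        
          │           
          │           
          │           
          │Score:     
          │0          
          │           
          │           
          │           
          │           
          │           
          │           
          │           
          │           
          │           
          │           
          │           
          │           
          │           
          │           
          │           
          │           
          │           
          │           
          │           
          │           
          │           


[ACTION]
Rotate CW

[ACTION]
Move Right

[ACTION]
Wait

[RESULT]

          │Next:      
     ▓▓   │▓▓         
     ▓▓   │ ▓▓        
          │           
          │           
          │           
          │Score:     
          │0          
          │           
          │           
          │           
          │           
          │           
          │           
          │           
          │           
          │           
          │           
          │           
          │           
          │           
          │           
          │           
          │           
          │           
          │           
          │           
          │           
          │           


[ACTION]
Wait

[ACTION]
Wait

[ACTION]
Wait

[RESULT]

          │Next:      
          │▓▓         
          │ ▓▓        
          │           
     ▓▓   │           
     ▓▓   │           
          │Score:     
          │0          
          │           
          │           
          │           
          │           
          │           
          │           
          │           
          │           
          │           
          │           
          │           
          │           
          │           
          │           
          │           
          │           
          │           
          │           
          │           
          │           
          │           


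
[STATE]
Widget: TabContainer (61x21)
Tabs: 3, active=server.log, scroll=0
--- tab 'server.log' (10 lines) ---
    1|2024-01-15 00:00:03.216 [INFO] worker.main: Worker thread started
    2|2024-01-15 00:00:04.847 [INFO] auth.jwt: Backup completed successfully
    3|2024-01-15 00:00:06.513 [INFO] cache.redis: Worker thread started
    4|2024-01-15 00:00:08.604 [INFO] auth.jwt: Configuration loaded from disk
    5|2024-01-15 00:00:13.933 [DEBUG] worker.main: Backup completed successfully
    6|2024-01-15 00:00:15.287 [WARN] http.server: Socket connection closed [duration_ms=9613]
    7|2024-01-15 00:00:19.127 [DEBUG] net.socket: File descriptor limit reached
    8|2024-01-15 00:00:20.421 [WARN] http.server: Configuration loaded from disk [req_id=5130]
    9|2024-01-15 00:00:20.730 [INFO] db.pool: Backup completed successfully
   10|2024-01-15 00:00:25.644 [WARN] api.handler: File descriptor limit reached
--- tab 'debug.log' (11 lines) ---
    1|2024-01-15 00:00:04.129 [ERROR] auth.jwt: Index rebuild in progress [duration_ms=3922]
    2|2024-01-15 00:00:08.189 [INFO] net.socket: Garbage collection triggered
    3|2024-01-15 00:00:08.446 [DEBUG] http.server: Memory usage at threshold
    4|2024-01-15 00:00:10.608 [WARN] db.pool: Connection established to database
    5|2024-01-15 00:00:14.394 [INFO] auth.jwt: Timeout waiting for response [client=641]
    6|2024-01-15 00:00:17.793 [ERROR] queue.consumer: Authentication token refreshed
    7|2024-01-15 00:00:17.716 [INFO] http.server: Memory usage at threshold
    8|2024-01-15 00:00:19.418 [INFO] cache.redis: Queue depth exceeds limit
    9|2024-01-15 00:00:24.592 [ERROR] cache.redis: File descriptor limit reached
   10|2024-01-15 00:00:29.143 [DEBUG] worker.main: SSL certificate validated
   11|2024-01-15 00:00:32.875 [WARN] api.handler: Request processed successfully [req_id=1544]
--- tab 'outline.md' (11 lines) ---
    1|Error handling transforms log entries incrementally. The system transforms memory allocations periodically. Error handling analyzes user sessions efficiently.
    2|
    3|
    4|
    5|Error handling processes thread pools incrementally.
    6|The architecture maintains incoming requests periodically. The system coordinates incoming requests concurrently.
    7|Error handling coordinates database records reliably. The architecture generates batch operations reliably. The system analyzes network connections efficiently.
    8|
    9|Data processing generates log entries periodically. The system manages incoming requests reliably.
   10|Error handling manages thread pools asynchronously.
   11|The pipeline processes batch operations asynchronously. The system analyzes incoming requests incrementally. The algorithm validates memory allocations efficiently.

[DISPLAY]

[server.log]│ debug.log │ outline.md                         
─────────────────────────────────────────────────────────────
2024-01-15 00:00:03.216 [INFO] worker.main: Worker thread sta
2024-01-15 00:00:04.847 [INFO] auth.jwt: Backup completed suc
2024-01-15 00:00:06.513 [INFO] cache.redis: Worker thread sta
2024-01-15 00:00:08.604 [INFO] auth.jwt: Configuration loaded
2024-01-15 00:00:13.933 [DEBUG] worker.main: Backup completed
2024-01-15 00:00:15.287 [WARN] http.server: Socket connection
2024-01-15 00:00:19.127 [DEBUG] net.socket: File descriptor l
2024-01-15 00:00:20.421 [WARN] http.server: Configuration loa
2024-01-15 00:00:20.730 [INFO] db.pool: Backup completed succ
2024-01-15 00:00:25.644 [WARN] api.handler: File descriptor l
                                                             
                                                             
                                                             
                                                             
                                                             
                                                             
                                                             
                                                             
                                                             


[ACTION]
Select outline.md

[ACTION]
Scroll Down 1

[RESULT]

 server.log │ debug.log │[outline.md]                        
─────────────────────────────────────────────────────────────
                                                             
                                                             
                                                             
Error handling processes thread pools incrementally.         
The architecture maintains incoming requests periodically. Th
Error handling coordinates database records reliably. The arc
                                                             
Data processing generates log entries periodically. The syste
Error handling manages thread pools asynchronously.          
The pipeline processes batch operations asynchronously. The s
                                                             
                                                             
                                                             
                                                             
                                                             
                                                             
                                                             
                                                             
                                                             


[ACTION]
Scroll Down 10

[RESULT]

 server.log │ debug.log │[outline.md]                        
─────────────────────────────────────────────────────────────
The pipeline processes batch operations asynchronously. The s
                                                             
                                                             
                                                             
                                                             
                                                             
                                                             
                                                             
                                                             
                                                             
                                                             
                                                             
                                                             
                                                             
                                                             
                                                             
                                                             
                                                             
                                                             


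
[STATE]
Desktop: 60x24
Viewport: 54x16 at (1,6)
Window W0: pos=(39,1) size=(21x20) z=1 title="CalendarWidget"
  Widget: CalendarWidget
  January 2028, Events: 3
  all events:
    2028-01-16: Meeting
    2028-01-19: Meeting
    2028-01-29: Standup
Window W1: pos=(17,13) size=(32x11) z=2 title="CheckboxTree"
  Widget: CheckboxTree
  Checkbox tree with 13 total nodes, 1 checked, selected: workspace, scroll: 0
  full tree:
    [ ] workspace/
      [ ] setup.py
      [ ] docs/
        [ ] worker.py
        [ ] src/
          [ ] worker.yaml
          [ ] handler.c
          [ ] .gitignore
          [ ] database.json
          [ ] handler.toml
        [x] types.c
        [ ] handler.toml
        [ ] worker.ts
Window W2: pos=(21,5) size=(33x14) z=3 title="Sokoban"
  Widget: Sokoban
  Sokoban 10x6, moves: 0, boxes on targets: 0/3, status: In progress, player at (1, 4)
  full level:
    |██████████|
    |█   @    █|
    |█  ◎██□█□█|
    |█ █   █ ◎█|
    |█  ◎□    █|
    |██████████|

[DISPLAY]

                    ┃ Sokoban                       ┃ 
                    ┠───────────────────────────────┨ 
                    ┃██████████                     ┃ 
                    ┃█   @    █                     ┃1
                    ┃█  ◎██□█□█                     ┃ 
                    ┃█ █   █ ◎█                     ┃ 
                    ┃█  ◎□    █                     ┃ 
                ┏━━━┃██████████                     ┃ 
                ┃ Ch┃Moves: 0  0/3                  ┃ 
                ┠───┃                               ┃ 
                ┃>[-┃                               ┃ 
                ┃   ┃                               ┃ 
                ┃   ┗━━━━━━━━━━━━━━━━━━━━━━━━━━━━━━━┛ 
                ┃     [ ] worker.py            ┃      
                ┃     [ ] src/                 ┃━━━━━━
                ┃       [ ] worker.yaml        ┃      


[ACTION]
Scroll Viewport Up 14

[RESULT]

                                                      
                                      ┏━━━━━━━━━━━━━━━
                                      ┃ CalendarWidget
                                      ┠───────────────
                                      ┃    January 202
                    ┏━━━━━━━━━━━━━━━━━━━━━━━━━━━━━━━┓ 
                    ┃ Sokoban                       ┃ 
                    ┠───────────────────────────────┨ 
                    ┃██████████                     ┃ 
                    ┃█   @    █                     ┃1
                    ┃█  ◎██□█□█                     ┃ 
                    ┃█ █   █ ◎█                     ┃ 
                    ┃█  ◎□    █                     ┃ 
                ┏━━━┃██████████                     ┃ 
                ┃ Ch┃Moves: 0  0/3                  ┃ 
                ┠───┃                               ┃ 


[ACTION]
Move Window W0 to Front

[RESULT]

                                                      
                                      ┏━━━━━━━━━━━━━━━
                                      ┃ CalendarWidget
                                      ┠───────────────
                                      ┃    January 202
                    ┏━━━━━━━━━━━━━━━━━┃Mo Tu We Th Fr 
                    ┃ Sokoban         ┃               
                    ┠─────────────────┃ 3  4  5  6  7 
                    ┃██████████       ┃10 11 12 13 14 
                    ┃█   @    █       ┃17 18 19* 20 21
                    ┃█  ◎██□█□█       ┃24 25 26 27 28 
                    ┃█ █   █ ◎█       ┃31             
                    ┃█  ◎□    █       ┃               
                ┏━━━┃██████████       ┃               
                ┃ Ch┃Moves: 0  0/3    ┃               
                ┠───┃                 ┃               


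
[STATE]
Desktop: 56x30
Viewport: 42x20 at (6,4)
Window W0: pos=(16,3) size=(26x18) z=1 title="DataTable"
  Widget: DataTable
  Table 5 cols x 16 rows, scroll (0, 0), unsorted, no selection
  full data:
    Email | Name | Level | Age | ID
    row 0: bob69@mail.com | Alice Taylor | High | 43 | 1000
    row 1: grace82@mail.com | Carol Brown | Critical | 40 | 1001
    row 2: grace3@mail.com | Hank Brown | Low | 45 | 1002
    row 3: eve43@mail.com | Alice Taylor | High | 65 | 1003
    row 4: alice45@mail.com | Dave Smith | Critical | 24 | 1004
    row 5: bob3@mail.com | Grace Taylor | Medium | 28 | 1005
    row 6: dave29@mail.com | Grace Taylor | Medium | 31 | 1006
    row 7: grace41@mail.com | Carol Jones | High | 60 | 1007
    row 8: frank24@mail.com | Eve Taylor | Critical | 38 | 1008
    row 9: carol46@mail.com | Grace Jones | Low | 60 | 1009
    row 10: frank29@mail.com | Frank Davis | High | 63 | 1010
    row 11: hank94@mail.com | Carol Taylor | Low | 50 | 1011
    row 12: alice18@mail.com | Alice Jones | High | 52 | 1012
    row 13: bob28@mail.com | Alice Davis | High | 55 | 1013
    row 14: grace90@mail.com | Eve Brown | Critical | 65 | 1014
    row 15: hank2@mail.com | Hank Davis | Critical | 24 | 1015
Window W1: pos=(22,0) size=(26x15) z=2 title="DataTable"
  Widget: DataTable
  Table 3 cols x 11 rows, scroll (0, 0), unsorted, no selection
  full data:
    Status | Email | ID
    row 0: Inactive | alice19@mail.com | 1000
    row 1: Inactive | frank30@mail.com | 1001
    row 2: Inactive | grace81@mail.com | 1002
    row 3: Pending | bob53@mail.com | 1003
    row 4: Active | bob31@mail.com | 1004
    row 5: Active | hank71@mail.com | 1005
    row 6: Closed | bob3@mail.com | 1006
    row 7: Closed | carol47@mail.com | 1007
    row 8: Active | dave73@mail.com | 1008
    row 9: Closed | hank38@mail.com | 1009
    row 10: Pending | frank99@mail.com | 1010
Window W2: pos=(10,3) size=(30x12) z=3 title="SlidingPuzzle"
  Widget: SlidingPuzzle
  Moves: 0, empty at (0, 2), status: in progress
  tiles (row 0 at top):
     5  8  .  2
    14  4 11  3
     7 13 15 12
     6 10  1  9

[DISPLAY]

    ┃ SlidingPuzzle              ┃───────┃
    ┠────────────────────────────┨mail.co┃
    ┃┌────┬────┬────┬────┐       ┃mail.co┃
    ┃│  5 │  8 │    │  2 │       ┃mail.co┃
    ┃├────┼────┼────┼────┤       ┃il.com ┃
    ┃│ 14 │  4 │ 11 │  3 │       ┃il.com ┃
    ┃├────┼────┼────┼────┤       ┃ail.com┃
    ┃│  7 │ 13 │ 15 │ 12 │       ┃l.com  ┃
    ┃├────┼────┼────┼────┤       ┃mail.co┃
    ┃│  6 │ 10 │  1 │  9 │       ┃ail.com┃
    ┗━━━━━━━━━━━━━━━━━━━━━━━━━━━━┛━━━━━━━┛
          ┃grace41@mail.com│Carol J┃      
          ┃frank24@mail.com│Eve Tay┃      
          ┃carol46@mail.com│Grace J┃      
          ┃frank29@mail.com│Frank D┃      
          ┃hank94@mail.com │Carol T┃      
          ┗━━━━━━━━━━━━━━━━━━━━━━━━┛      
                                          
                                          
                                          


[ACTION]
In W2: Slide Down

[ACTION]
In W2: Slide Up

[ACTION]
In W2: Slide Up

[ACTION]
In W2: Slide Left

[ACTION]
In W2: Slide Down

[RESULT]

    ┃ SlidingPuzzle              ┃───────┃
    ┠────────────────────────────┨mail.co┃
    ┃┌────┬────┬────┬────┐       ┃mail.co┃
    ┃│  5 │  8 │ 11 │  2 │       ┃mail.co┃
    ┃├────┼────┼────┼────┤       ┃il.com ┃
    ┃│ 14 │  4 │ 15 │    │       ┃il.com ┃
    ┃├────┼────┼────┼────┤       ┃ail.com┃
    ┃│  7 │ 13 │ 12 │  3 │       ┃l.com  ┃
    ┃├────┼────┼────┼────┤       ┃mail.co┃
    ┃│  6 │ 10 │  1 │  9 │       ┃ail.com┃
    ┗━━━━━━━━━━━━━━━━━━━━━━━━━━━━┛━━━━━━━┛
          ┃grace41@mail.com│Carol J┃      
          ┃frank24@mail.com│Eve Tay┃      
          ┃carol46@mail.com│Grace J┃      
          ┃frank29@mail.com│Frank D┃      
          ┃hank94@mail.com │Carol T┃      
          ┗━━━━━━━━━━━━━━━━━━━━━━━━┛      
                                          
                                          
                                          


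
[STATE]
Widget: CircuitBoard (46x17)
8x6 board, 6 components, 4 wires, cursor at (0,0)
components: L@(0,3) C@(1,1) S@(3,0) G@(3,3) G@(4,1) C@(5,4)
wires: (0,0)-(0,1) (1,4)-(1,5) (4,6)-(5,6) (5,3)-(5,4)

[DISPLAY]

   0 1 2 3 4 5 6 7                            
0  [.]─ ·       L                             
                                              
1       C           · ─ ·                     
                                              
2                                             
                                              
3   S           G                             
                                              
4       G                   ·                 
                            │                 
5               · ─ C       ·                 
Cursor: (0,0)                                 
                                              
                                              
                                              
                                              


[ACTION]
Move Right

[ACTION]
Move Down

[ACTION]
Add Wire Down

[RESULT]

   0 1 2 3 4 5 6 7                            
0   · ─ ·       L                             
                                              
1      [C]          · ─ ·                     
        │                                     
2       ·                                     
                                              
3   S           G                             
                                              
4       G                   ·                 
                            │                 
5               · ─ C       ·                 
Cursor: (1,1)                                 
                                              
                                              
                                              
                                              


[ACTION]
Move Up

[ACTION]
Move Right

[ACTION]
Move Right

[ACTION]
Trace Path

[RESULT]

   0 1 2 3 4 5 6 7                            
0   · ─ ·      [L]                            
                                              
1       C           · ─ ·                     
        │                                     
2       ·                                     
                                              
3   S           G                             
                                              
4       G                   ·                 
                            │                 
5               · ─ C       ·                 
Cursor: (0,3)  Trace: L (1 nodes)             
                                              
                                              
                                              
                                              


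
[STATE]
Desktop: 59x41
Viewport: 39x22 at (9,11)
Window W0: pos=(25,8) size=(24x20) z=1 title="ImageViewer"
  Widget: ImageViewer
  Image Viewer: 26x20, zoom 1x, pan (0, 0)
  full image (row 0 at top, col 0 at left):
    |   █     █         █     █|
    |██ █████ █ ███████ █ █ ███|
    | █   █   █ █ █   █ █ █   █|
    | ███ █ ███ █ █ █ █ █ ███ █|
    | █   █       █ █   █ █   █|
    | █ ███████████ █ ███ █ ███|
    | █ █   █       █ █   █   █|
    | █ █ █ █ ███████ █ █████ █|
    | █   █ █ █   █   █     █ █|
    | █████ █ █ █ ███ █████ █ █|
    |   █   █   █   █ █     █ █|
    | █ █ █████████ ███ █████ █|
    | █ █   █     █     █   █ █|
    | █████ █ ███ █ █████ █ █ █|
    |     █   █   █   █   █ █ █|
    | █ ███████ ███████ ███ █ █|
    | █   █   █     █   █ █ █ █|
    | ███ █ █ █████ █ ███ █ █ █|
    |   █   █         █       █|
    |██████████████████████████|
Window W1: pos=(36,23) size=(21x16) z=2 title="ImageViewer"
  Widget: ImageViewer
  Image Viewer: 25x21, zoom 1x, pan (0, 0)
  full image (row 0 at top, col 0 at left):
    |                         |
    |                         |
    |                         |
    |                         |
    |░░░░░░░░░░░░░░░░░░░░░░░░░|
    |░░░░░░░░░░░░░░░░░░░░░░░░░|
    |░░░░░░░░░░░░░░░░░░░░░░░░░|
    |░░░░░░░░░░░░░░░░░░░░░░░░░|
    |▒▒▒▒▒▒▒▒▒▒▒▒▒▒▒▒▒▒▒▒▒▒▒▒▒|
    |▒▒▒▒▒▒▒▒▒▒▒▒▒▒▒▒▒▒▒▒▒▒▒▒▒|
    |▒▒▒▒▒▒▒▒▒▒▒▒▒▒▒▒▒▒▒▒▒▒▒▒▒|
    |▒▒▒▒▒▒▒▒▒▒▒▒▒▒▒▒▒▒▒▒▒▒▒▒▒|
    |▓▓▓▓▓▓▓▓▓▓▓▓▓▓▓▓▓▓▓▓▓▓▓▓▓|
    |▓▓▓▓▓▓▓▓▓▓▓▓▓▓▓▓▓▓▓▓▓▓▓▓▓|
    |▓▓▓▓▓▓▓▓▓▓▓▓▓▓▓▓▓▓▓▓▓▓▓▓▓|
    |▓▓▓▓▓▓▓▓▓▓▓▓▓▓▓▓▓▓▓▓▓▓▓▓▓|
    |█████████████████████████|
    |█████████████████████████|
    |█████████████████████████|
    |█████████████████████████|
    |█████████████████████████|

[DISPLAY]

                ┃   █     █         █  
                ┃██ █████ █ ███████ █ █
                ┃ █   █   █ █ █   █ █ █
                ┃ ███ █ ███ █ █ █ █ █ █
                ┃ █   █       █ █   █ █
                ┃ █ ███████████ █ ███ █
                ┃ █ █   █       █ █   █
                ┃ █ █ █ █ ███████ █ ███
                ┃ █   █ █ █   █   █    
                ┃ █████ █ █ █ ███ █████
                ┃   █   █   █   █ █    
                ┃ █ █ █████████ ███ ███
                ┃ █ █   █  ┏━━━━━━━━━━━
                ┃ █████ █ █┃ ImageViewe
                ┃     █   █┠───────────
                ┃ █ ███████┃           
                ┗━━━━━━━━━━┃           
                           ┃           
                           ┃           
                           ┃░░░░░░░░░░░
                           ┃░░░░░░░░░░░
                           ┃░░░░░░░░░░░


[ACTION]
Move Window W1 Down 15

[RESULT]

                ┃   █     █         █  
                ┃██ █████ █ ███████ █ █
                ┃ █   █   █ █ █   █ █ █
                ┃ ███ █ ███ █ █ █ █ █ █
                ┃ █   █       █ █   █ █
                ┃ █ ███████████ █ ███ █
                ┃ █ █   █       █ █   █
                ┃ █ █ █ █ ███████ █ ███
                ┃ █   █ █ █   █   █    
                ┃ █████ █ █ █ ███ █████
                ┃   █   █   █   █ █    
                ┃ █ █ █████████ ███ ███
                ┃ █ █   █     █     █  
                ┃ █████ █ ███ █ █████ █
                ┃     █   █┏━━━━━━━━━━━
                ┃ █ ███████┃ ImageViewe
                ┗━━━━━━━━━━┠───────────
                           ┃           
                           ┃           
                           ┃           
                           ┃           
                           ┃░░░░░░░░░░░


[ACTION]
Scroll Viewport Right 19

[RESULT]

     ┃   █     █         █  ┃          
     ┃██ █████ █ ███████ █ █┃          
     ┃ █   █   █ █ █   █ █ █┃          
     ┃ ███ █ ███ █ █ █ █ █ █┃          
     ┃ █   █       █ █   █ █┃          
     ┃ █ ███████████ █ ███ █┃          
     ┃ █ █   █       █ █   █┃          
     ┃ █ █ █ █ ███████ █ ███┃          
     ┃ █   █ █ █   █   █    ┃          
     ┃ █████ █ █ █ ███ █████┃          
     ┃   █   █   █   █ █    ┃          
     ┃ █ █ █████████ ███ ███┃          
     ┃ █ █   █     █     █  ┃          
     ┃ █████ █ ███ █ █████ █┃          
     ┃     █   █┏━━━━━━━━━━━━━━━━━━━┓  
     ┃ █ ███████┃ ImageViewer       ┃  
     ┗━━━━━━━━━━┠───────────────────┨  
                ┃                   ┃  
                ┃                   ┃  
                ┃                   ┃  
                ┃                   ┃  
                ┃░░░░░░░░░░░░░░░░░░░┃  


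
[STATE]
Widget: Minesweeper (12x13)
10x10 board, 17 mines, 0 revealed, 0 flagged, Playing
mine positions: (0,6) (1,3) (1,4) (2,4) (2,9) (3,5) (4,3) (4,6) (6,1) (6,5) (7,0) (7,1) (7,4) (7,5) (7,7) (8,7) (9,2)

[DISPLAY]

■■■■■■■■■■  
■■■■■■■■■■  
■■■■■■■■■■  
■■■■■■■■■■  
■■■■■■■■■■  
■■■■■■■■■■  
■■■■■■■■■■  
■■■■■■■■■■  
■■■■■■■■■■  
■■■■■■■■■■  
            
            
            


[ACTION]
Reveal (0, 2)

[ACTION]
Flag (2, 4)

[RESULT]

■■1■■■■■■■  
■■■■■■■■■■  
■■■■⚑■■■■■  
■■■■■■■■■■  
■■■■■■■■■■  
■■■■■■■■■■  
■■■■■■■■■■  
■■■■■■■■■■  
■■■■■■■■■■  
■■■■■■■■■■  
            
            
            


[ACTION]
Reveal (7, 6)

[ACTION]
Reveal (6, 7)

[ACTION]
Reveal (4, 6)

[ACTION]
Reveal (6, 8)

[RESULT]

■■1■■■✹■■■  
■■■✹✹■■■■■  
■■■■✹■■■■✹  
■■■■■✹■■■■  
■■■✹■■✹■■■  
■■■■■■■■■■  
■✹■■■✹■1■■  
✹✹■■✹✹4✹■■  
■■■■■■■✹■■  
■■✹■■■■■■■  
            
            
            


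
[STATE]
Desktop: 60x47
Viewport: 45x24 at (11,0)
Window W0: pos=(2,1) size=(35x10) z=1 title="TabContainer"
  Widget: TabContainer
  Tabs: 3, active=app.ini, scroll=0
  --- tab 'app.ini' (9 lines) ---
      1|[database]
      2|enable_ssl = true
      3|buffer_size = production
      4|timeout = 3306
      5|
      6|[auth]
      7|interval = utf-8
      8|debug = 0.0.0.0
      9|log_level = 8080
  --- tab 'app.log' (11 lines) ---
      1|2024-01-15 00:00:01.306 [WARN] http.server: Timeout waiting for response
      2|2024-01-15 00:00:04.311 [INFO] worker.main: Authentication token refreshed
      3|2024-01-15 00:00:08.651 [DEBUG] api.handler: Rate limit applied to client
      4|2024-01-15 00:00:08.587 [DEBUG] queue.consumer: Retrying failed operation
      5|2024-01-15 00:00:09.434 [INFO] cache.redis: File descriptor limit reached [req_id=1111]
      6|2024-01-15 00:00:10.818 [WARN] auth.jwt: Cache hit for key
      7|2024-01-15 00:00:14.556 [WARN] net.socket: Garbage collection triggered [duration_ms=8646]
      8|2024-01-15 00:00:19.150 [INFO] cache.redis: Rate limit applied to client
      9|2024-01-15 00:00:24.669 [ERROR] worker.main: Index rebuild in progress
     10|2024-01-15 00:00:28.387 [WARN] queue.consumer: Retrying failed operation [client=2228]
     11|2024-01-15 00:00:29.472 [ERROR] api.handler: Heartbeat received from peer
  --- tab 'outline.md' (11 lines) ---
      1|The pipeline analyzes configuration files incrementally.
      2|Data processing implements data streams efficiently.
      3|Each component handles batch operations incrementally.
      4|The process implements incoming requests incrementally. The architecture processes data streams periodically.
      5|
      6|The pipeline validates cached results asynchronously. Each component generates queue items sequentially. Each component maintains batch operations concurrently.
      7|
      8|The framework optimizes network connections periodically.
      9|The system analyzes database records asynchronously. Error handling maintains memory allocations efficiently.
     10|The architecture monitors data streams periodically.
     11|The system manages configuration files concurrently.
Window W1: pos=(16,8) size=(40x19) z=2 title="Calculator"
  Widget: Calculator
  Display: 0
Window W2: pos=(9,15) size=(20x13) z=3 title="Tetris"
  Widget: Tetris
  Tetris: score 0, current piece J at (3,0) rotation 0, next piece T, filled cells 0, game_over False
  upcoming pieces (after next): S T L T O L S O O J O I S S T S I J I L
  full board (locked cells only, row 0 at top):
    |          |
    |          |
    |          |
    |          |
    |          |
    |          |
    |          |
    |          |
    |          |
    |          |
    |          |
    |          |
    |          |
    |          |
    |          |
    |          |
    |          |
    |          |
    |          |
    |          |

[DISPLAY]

                                             
━━━━━━━━━━━━━━━━━━━━━━━━━┓                   
ainer                    ┃                   
─────────────────────────┨                   
]│ app.log │ outline.md  ┃                   
─────────────────────────┃                   
e]                       ┃                   
sl = true                ┃                   
ize =┏━━━━━━━━━━━━━━━━━━━━━━━━━━━━━━━━━━━━━━┓
= 330┃ Calculator                           ┃
━━━━━┠──────────────────────────────────────┨
     ┃                                     0┃
     ┃┌───┬───┬───┬───┐                     ┃
     ┃│ 7 │ 8 │ 9 │ ÷ │                     ┃
     ┃├───┼───┼───┼───┤                     ┃
━━━━━━━━━━━━━━━━━┓│ × │                     ┃
Tetris           ┃┼───┤                     ┃
─────────────────┨│ - │                     ┃
                 ┃┼───┤                     ┃
                 ┃│ + │                     ┃
                 ┃┼───┤                     ┃
                 ┃│ M+│                     ┃
                 ┃┴───┘                     ┃
                 ┃                          ┃


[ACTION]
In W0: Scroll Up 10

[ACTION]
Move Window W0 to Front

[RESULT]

                                             
━━━━━━━━━━━━━━━━━━━━━━━━━┓                   
ainer                    ┃                   
─────────────────────────┨                   
]│ app.log │ outline.md  ┃                   
─────────────────────────┃                   
e]                       ┃                   
sl = true                ┃                   
ize = production         ┃━━━━━━━━━━━━━━━━━━┓
= 3306                   ┃                  ┃
━━━━━━━━━━━━━━━━━━━━━━━━━┛──────────────────┨
     ┃                                     0┃
     ┃┌───┬───┬───┬───┐                     ┃
     ┃│ 7 │ 8 │ 9 │ ÷ │                     ┃
     ┃├───┼───┼───┼───┤                     ┃
━━━━━━━━━━━━━━━━━┓│ × │                     ┃
Tetris           ┃┼───┤                     ┃
─────────────────┨│ - │                     ┃
                 ┃┼───┤                     ┃
                 ┃│ + │                     ┃
                 ┃┼───┤                     ┃
                 ┃│ M+│                     ┃
                 ┃┴───┘                     ┃
                 ┃                          ┃


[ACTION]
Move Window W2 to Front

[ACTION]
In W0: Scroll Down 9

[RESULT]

                                             
━━━━━━━━━━━━━━━━━━━━━━━━━┓                   
ainer                    ┃                   
─────────────────────────┨                   
]│ app.log │ outline.md  ┃                   
─────────────────────────┃                   
l = 8080                 ┃                   
                         ┃                   
                         ┃━━━━━━━━━━━━━━━━━━┓
                         ┃                  ┃
━━━━━━━━━━━━━━━━━━━━━━━━━┛──────────────────┨
     ┃                                     0┃
     ┃┌───┬───┬───┬───┐                     ┃
     ┃│ 7 │ 8 │ 9 │ ÷ │                     ┃
     ┃├───┼───┼───┼───┤                     ┃
━━━━━━━━━━━━━━━━━┓│ × │                     ┃
Tetris           ┃┼───┤                     ┃
─────────────────┨│ - │                     ┃
                 ┃┼───┤                     ┃
                 ┃│ + │                     ┃
                 ┃┼───┤                     ┃
                 ┃│ M+│                     ┃
                 ┃┴───┘                     ┃
                 ┃                          ┃


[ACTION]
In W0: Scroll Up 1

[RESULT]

                                             
━━━━━━━━━━━━━━━━━━━━━━━━━┓                   
ainer                    ┃                   
─────────────────────────┨                   
]│ app.log │ outline.md  ┃                   
─────────────────────────┃                   
0.0.0.0                  ┃                   
l = 8080                 ┃                   
                         ┃━━━━━━━━━━━━━━━━━━┓
                         ┃                  ┃
━━━━━━━━━━━━━━━━━━━━━━━━━┛──────────────────┨
     ┃                                     0┃
     ┃┌───┬───┬───┬───┐                     ┃
     ┃│ 7 │ 8 │ 9 │ ÷ │                     ┃
     ┃├───┼───┼───┼───┤                     ┃
━━━━━━━━━━━━━━━━━┓│ × │                     ┃
Tetris           ┃┼───┤                     ┃
─────────────────┨│ - │                     ┃
                 ┃┼───┤                     ┃
                 ┃│ + │                     ┃
                 ┃┼───┤                     ┃
                 ┃│ M+│                     ┃
                 ┃┴───┘                     ┃
                 ┃                          ┃
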